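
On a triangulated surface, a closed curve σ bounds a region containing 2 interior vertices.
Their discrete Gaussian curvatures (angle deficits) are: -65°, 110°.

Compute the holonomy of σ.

Holonomy = total enclosed curvature = (-65°) + 110° = 45°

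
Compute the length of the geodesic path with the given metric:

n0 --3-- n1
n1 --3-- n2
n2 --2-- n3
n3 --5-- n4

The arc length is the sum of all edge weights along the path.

Arc length = 3 + 3 + 2 + 5 = 13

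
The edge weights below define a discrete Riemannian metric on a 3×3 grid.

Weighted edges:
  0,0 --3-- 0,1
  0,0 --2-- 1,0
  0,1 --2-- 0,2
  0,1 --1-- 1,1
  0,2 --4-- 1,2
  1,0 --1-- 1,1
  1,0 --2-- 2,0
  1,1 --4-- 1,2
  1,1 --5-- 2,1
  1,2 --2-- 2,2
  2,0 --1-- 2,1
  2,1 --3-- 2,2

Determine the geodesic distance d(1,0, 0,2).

Shortest path: 1,0 → 1,1 → 0,1 → 0,2, total weight = 4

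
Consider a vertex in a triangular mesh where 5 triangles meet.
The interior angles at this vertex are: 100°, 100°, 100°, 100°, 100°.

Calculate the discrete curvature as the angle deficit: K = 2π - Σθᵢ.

Sum of angles = 500°. K = 360° - 500° = -140°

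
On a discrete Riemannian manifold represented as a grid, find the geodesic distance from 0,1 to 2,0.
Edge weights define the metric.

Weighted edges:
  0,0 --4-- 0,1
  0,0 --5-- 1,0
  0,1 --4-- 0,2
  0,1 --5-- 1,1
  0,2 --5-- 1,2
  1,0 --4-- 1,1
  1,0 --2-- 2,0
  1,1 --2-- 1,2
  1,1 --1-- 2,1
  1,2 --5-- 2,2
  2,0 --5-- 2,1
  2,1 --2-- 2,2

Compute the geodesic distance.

Shortest path: 0,1 → 1,1 → 2,1 → 2,0, total weight = 11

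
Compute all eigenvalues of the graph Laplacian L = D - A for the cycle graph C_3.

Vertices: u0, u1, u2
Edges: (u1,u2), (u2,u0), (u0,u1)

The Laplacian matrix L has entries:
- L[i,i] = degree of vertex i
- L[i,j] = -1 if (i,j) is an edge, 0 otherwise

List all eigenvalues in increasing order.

The cycle graph C_n has Laplacian eigenvalues λ_k = 2 − 2cos(2πk/n), k = 0, 1, …, n−1. Here n = 3:
k=0: 2 − 2cos(0) = 0.0; k=1: 2 − 2cos(2π/3) = 3.0; k=2: 2 − 2cos(4π/3) = 3.0.
Laplacian eigenvalues (increasing order): [0.0, 3.0, 3.0]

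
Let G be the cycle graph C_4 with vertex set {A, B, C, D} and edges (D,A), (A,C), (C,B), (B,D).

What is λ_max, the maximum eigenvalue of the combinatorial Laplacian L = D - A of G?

The cycle graph C_n has Laplacian eigenvalues λ_k = 2 − 2cos(2πk/n), k = 0, 1, …, n−1. Here n = 4:
k=0: 2 − 2cos(0) = 0.0; k=1: 2 − 2cos(π/2) = 2.0; k=2: 2 − 2cos(π) = 4.0; k=3: 2 − 2cos(3π/2) = 2.0.
Laplacian eigenvalues: [0.0, 2.0, 2.0, 4.0]. Largest eigenvalue (spectral radius) = 4.0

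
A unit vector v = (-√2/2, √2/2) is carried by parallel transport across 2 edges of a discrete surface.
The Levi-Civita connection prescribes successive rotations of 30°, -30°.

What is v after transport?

Total rotation: 30° + (-30°) = 0°. Final vector: (-0.7071, 0.7071)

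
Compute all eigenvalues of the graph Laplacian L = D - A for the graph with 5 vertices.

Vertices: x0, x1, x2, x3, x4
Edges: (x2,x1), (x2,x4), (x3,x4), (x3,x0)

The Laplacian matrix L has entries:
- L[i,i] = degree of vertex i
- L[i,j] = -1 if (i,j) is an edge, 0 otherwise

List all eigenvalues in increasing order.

Degrees: deg(x0) = 1, deg(x1) = 1, deg(x2) = 2, deg(x3) = 2, deg(x4) = 2.
L = D − A with rows/columns ordered (x0, x1, x2, x3, x4):
  [ 1,  0,  0, -1,  0]
  [ 0,  1, -1,  0,  0]
  [ 0, -1,  2,  0, -1]
  [-1,  0,  0,  2, -1]
  [ 0,  0, -1, -1,  2]
Characteristic polynomial: det(λI − L) = λ(λ² − 3λ + 1)(λ² − 5λ + 5).
Roots: λ = 0; (λ² − 3λ + 1) = 0 ⇒ λ = (3 ± √5)/2 ≈ 0.382, 2.618; (λ² − 5λ + 5) = 0 ⇒ λ = (5 ± √5)/2 ≈ 1.382, 3.618.
(Check: the roots sum (with multiplicity) to 8, matching trace L = Σdeg = 2·4 = 8.)
Laplacian eigenvalues (increasing order): [0.0, 0.382, 1.382, 2.618, 3.618]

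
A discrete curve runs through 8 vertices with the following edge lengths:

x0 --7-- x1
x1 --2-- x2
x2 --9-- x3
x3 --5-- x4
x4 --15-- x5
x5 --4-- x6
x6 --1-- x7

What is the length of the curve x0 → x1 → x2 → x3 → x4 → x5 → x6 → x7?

Arc length = 7 + 2 + 9 + 5 + 15 + 4 + 1 = 43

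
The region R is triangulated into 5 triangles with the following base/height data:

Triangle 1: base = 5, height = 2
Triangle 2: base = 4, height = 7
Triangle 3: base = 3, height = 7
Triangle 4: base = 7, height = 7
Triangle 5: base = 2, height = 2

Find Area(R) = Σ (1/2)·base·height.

(1/2)×5×2 + (1/2)×4×7 + (1/2)×3×7 + (1/2)×7×7 + (1/2)×2×2 = 56.0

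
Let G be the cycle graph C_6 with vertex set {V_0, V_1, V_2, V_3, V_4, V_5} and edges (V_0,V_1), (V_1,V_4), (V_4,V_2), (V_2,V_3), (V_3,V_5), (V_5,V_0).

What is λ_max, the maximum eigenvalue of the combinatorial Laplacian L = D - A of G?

The cycle graph C_n has Laplacian eigenvalues λ_k = 2 − 2cos(2πk/n), k = 0, 1, …, n−1. Here n = 6:
k=0: 2 − 2cos(0) = 0.0; k=1: 2 − 2cos(π/3) = 1.0; k=2: 2 − 2cos(2π/3) = 3.0; k=3: 2 − 2cos(π) = 4.0; k=4: 2 − 2cos(4π/3) = 3.0; k=5: 2 − 2cos(5π/3) = 1.0.
Laplacian eigenvalues: [0.0, 1.0, 1.0, 3.0, 3.0, 4.0]. Largest eigenvalue (spectral radius) = 4.0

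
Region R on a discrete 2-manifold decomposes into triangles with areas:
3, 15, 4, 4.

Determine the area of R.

3 + 15 + 4 + 4 = 26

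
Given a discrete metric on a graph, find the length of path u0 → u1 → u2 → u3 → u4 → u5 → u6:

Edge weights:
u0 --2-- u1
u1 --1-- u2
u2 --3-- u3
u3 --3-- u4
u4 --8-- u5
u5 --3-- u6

Arc length = 2 + 1 + 3 + 3 + 8 + 3 = 20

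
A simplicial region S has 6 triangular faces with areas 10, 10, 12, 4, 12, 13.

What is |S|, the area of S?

10 + 10 + 12 + 4 + 12 + 13 = 61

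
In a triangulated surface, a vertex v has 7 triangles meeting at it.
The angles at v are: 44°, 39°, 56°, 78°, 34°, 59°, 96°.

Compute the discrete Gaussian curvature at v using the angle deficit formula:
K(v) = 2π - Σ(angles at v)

Sum of angles = 406°. K = 360° - 406° = -46° = -23π/90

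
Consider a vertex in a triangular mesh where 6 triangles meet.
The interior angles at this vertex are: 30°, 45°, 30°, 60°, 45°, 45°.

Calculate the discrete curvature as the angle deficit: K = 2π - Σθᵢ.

Sum of angles = 255°. K = 360° - 255° = 105° = 7π/12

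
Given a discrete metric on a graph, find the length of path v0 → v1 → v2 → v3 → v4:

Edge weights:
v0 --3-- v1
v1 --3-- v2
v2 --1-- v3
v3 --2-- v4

Arc length = 3 + 3 + 1 + 2 = 9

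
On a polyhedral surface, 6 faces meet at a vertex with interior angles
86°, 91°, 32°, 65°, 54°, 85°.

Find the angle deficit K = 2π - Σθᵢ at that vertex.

Sum of angles = 413°. K = 360° - 413° = -53° = -53π/180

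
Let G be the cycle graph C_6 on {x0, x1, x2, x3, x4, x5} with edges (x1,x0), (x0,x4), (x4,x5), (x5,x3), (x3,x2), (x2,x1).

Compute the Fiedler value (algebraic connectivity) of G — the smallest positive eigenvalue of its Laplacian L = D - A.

The cycle graph C_n has Laplacian eigenvalues λ_k = 2 − 2cos(2πk/n), k = 0, 1, …, n−1. Here n = 6:
k=0: 2 − 2cos(0) = 0.0; k=1: 2 − 2cos(π/3) = 1.0; k=2: 2 − 2cos(2π/3) = 3.0; k=3: 2 − 2cos(π) = 4.0; k=4: 2 − 2cos(4π/3) = 3.0; k=5: 2 − 2cos(5π/3) = 1.0.
Laplacian eigenvalues: [0.0, 1.0, 1.0, 3.0, 3.0, 4.0]. Algebraic connectivity (smallest non-zero eigenvalue) = 1.0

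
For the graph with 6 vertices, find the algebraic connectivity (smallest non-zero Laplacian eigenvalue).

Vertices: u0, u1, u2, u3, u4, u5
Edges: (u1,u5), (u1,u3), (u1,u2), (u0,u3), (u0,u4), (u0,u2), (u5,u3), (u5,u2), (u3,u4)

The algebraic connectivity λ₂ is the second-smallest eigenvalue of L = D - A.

Degrees: deg(u0) = 3, deg(u1) = 3, deg(u2) = 3, deg(u3) = 4, deg(u4) = 2, deg(u5) = 3.
L = D − A with rows/columns ordered (u0, u1, u2, u3, u4, u5):
  [ 3,  0, -1, -1, -1,  0]
  [ 0,  3, -1, -1,  0, -1]
  [-1, -1,  3,  0,  0, -1]
  [-1, -1,  0,  4, -1, -1]
  [-1,  0,  0, -1,  2,  0]
  [ 0, -1, -1, -1,  0,  3]
Characteristic polynomial: det(λI − L) = λ(λ² − 7λ + 8)(λ − 3)(λ − 4)².
Roots: λ = 0; (λ² − 7λ + 8) = 0 ⇒ λ = (7 ± √17)/2 ≈ 1.4384, 5.5616; (λ − 3) = 0 ⇒ λ = 3; (λ − 4) = 0 ⇒ λ = 4 (multiplicity 2).
(Check: the roots sum (with multiplicity) to 18, matching trace L = Σdeg = 2·9 = 18.)
Laplacian eigenvalues: [0.0, 1.4384, 3.0, 4.0, 4.0, 5.5616]. Algebraic connectivity (smallest non-zero eigenvalue) = 1.4384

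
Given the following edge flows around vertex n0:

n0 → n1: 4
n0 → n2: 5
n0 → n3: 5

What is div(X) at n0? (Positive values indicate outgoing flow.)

Divergence = sum of outgoing flows = 4 + 5 + 5 = 14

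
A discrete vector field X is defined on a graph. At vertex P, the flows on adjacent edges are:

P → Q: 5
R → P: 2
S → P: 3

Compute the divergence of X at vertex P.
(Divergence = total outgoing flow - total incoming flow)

Divergence = sum of outgoing flows = 5 + (-2) + (-3) = 0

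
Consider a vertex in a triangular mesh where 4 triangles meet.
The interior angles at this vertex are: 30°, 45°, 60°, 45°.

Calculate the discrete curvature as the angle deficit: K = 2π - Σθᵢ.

Sum of angles = 180°. K = 360° - 180° = 180°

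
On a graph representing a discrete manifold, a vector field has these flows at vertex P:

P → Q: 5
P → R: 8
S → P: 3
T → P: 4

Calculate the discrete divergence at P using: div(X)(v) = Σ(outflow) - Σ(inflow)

Divergence = sum of outgoing flows = 5 + 8 + (-3) + (-4) = 6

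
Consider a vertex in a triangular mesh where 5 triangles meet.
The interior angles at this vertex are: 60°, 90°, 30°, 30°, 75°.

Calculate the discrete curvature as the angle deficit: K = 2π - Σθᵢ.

Sum of angles = 285°. K = 360° - 285° = 75° = 5π/12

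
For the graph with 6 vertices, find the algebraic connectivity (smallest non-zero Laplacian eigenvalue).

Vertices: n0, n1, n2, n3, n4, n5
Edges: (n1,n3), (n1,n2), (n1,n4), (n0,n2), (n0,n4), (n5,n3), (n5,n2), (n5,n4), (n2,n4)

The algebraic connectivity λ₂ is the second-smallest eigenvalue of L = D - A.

Degrees: deg(n0) = 2, deg(n1) = 3, deg(n2) = 4, deg(n3) = 2, deg(n4) = 4, deg(n5) = 3.
L = D − A with rows/columns ordered (n0, n1, n2, n3, n4, n5):
  [ 2,  0, -1,  0, -1,  0]
  [ 0,  3, -1, -1, -1,  0]
  [-1, -1,  4,  0, -1, -1]
  [ 0, -1,  0,  2,  0, -1]
  [-1, -1, -1,  0,  4, -1]
  [ 0,  0, -1, -1, -1,  3]
Characteristic polynomial: det(λI − L) = λ(λ² − 7λ + 8)(λ − 3)²(λ − 5).
Roots: λ = 0; (λ² − 7λ + 8) = 0 ⇒ λ = (7 ± √17)/2 ≈ 1.4384, 5.5616; (λ − 3) = 0 ⇒ λ = 3 (multiplicity 2); (λ − 5) = 0 ⇒ λ = 5.
(Check: the roots sum (with multiplicity) to 18, matching trace L = Σdeg = 2·9 = 18.)
Laplacian eigenvalues: [0.0, 1.4384, 3.0, 3.0, 5.0, 5.5616]. Algebraic connectivity (smallest non-zero eigenvalue) = 1.4384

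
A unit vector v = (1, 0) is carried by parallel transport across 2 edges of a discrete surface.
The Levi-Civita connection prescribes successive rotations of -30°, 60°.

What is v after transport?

Total rotation: (-30°) + 60° = 30°. Final vector: (0.8660, 0.5000)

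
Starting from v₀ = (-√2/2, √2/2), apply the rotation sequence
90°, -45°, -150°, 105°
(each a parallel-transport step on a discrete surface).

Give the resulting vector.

Total rotation: 90° + (-45°) + (-150°) + 105° = 0°. Final vector: (-0.7071, 0.7071)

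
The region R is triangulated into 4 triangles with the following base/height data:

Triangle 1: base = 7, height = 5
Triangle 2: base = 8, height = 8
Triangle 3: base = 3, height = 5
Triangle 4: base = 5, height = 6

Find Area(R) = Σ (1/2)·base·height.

(1/2)×7×5 + (1/2)×8×8 + (1/2)×3×5 + (1/2)×5×6 = 72.0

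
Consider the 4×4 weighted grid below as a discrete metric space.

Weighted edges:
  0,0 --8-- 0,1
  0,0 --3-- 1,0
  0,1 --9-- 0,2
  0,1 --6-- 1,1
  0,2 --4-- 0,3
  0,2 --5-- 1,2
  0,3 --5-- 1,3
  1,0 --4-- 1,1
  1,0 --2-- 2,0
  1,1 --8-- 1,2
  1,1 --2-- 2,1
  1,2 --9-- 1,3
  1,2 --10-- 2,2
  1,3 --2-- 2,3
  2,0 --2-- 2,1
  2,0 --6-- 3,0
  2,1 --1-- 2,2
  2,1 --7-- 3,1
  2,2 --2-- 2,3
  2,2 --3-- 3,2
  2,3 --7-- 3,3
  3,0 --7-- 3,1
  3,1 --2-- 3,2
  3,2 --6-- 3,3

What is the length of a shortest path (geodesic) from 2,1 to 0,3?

Shortest path: 2,1 → 2,2 → 2,3 → 1,3 → 0,3, total weight = 10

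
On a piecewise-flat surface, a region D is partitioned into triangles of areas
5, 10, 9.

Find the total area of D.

5 + 10 + 9 = 24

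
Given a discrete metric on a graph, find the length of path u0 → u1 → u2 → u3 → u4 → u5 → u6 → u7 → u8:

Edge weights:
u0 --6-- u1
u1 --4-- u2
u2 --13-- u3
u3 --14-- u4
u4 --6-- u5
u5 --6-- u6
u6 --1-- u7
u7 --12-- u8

Arc length = 6 + 4 + 13 + 14 + 6 + 6 + 1 + 12 = 62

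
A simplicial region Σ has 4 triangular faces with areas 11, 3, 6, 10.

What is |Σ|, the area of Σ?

11 + 3 + 6 + 10 = 30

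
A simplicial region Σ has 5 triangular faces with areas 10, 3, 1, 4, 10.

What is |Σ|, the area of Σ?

10 + 3 + 1 + 4 + 10 = 28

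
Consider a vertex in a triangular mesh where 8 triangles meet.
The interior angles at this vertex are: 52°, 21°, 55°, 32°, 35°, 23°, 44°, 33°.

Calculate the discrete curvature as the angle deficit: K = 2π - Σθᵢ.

Sum of angles = 295°. K = 360° - 295° = 65° = 13π/36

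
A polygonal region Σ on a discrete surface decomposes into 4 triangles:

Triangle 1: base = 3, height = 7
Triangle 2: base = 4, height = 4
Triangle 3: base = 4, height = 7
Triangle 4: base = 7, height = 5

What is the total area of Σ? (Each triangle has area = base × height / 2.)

(1/2)×3×7 + (1/2)×4×4 + (1/2)×4×7 + (1/2)×7×5 = 50.0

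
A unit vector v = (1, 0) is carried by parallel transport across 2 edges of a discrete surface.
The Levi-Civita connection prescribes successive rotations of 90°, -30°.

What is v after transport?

Total rotation: 90° + (-30°) = 60°. Final vector: (0.5000, 0.8660)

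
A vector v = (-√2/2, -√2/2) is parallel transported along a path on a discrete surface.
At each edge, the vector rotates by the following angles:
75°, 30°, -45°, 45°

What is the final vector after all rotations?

Total rotation: 75° + 30° + (-45°) + 45° = 105°. Final vector: (0.8660, -0.5000)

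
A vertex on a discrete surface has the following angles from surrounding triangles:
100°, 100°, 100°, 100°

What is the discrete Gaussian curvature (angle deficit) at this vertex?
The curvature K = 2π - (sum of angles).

Sum of angles = 400°. K = 360° - 400° = -40° = -2π/9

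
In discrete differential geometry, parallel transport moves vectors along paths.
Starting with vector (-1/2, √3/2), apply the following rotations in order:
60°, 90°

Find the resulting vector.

Total rotation: 60° + 90° = 150°. Final vector: (0, -1)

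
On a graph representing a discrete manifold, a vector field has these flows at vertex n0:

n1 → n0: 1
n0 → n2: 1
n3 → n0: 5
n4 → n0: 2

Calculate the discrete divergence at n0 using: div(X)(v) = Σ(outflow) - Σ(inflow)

Divergence = sum of outgoing flows = (-1) + 1 + (-5) + (-2) = -7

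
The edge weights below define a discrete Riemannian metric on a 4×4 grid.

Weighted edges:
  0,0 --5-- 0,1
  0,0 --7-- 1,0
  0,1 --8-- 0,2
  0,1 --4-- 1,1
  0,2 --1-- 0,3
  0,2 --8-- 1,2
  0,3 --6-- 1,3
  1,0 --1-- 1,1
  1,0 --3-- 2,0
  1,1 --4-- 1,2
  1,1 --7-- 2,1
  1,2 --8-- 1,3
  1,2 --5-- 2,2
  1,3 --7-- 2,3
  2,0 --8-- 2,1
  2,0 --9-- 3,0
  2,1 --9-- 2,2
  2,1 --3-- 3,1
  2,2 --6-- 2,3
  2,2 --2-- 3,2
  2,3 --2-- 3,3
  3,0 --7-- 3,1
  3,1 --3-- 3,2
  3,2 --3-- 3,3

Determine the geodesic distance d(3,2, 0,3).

Shortest path: 3,2 → 2,2 → 1,2 → 0,2 → 0,3, total weight = 16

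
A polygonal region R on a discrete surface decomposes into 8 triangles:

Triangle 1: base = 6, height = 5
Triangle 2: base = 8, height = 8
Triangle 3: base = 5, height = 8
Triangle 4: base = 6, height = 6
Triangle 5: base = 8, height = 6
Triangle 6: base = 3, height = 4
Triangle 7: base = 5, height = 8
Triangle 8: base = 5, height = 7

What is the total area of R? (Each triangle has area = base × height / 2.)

(1/2)×6×5 + (1/2)×8×8 + (1/2)×5×8 + (1/2)×6×6 + (1/2)×8×6 + (1/2)×3×4 + (1/2)×5×8 + (1/2)×5×7 = 152.5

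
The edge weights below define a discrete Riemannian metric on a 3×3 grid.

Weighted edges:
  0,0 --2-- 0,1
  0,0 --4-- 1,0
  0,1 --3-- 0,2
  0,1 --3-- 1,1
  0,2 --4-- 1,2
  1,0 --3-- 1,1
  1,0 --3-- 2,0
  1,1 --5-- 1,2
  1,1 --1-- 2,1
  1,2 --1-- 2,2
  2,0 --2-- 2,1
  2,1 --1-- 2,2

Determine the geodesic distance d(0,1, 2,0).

Shortest path: 0,1 → 1,1 → 2,1 → 2,0, total weight = 6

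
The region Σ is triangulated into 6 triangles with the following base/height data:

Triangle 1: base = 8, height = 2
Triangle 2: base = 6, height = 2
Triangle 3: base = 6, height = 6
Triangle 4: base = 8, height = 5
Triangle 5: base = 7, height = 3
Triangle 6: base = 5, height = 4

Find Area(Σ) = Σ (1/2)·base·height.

(1/2)×8×2 + (1/2)×6×2 + (1/2)×6×6 + (1/2)×8×5 + (1/2)×7×3 + (1/2)×5×4 = 72.5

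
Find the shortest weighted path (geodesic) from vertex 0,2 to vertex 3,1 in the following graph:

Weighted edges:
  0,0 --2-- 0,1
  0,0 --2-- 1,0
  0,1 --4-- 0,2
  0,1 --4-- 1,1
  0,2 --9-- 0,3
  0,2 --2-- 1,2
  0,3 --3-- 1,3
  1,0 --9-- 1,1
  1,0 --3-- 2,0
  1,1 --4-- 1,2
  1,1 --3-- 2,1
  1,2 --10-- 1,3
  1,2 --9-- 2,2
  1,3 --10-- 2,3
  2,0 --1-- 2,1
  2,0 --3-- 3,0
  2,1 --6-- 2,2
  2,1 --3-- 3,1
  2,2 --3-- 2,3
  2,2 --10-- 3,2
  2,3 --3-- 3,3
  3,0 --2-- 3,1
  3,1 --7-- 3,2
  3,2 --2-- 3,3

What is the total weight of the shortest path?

Shortest path: 0,2 → 1,2 → 1,1 → 2,1 → 3,1, total weight = 12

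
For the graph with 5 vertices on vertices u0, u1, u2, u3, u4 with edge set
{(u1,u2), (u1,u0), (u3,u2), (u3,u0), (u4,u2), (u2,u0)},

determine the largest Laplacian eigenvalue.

Degrees: deg(u0) = 3, deg(u1) = 2, deg(u2) = 4, deg(u3) = 2, deg(u4) = 1.
L = D − A with rows/columns ordered (u0, u1, u2, u3, u4):
  [ 3, -1, -1, -1,  0]
  [-1,  2, -1,  0,  0]
  [-1, -1,  4, -1, -1]
  [-1,  0, -1,  2,  0]
  [ 0,  0, -1,  0,  1]
Characteristic polynomial: det(λI − L) = λ(λ − 1)(λ − 2)(λ − 4)(λ − 5).
Roots: λ = 0; (λ − 1) = 0 ⇒ λ = 1; (λ − 2) = 0 ⇒ λ = 2; (λ − 4) = 0 ⇒ λ = 4; (λ − 5) = 0 ⇒ λ = 5.
(Check: the roots sum (with multiplicity) to 12, matching trace L = Σdeg = 2·6 = 12.)
Laplacian eigenvalues: [0.0, 1.0, 2.0, 4.0, 5.0]. Largest eigenvalue (spectral radius) = 5.0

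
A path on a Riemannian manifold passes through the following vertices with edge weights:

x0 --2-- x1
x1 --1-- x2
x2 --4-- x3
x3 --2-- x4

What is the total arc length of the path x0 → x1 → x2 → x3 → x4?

Arc length = 2 + 1 + 4 + 2 = 9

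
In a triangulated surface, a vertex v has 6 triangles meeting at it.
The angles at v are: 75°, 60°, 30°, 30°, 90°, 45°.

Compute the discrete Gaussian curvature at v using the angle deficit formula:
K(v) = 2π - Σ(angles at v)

Sum of angles = 330°. K = 360° - 330° = 30° = π/6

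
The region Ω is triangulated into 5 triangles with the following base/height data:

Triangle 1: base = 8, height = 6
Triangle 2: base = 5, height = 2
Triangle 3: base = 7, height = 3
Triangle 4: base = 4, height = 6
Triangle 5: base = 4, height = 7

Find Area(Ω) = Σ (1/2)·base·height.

(1/2)×8×6 + (1/2)×5×2 + (1/2)×7×3 + (1/2)×4×6 + (1/2)×4×7 = 65.5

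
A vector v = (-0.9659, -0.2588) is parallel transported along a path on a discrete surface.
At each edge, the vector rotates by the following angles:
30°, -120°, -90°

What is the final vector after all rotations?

Total rotation: 30° + (-120°) + (-90°) = -180° ≡ 180° (mod 360°). Final vector: (0.9659, 0.2588)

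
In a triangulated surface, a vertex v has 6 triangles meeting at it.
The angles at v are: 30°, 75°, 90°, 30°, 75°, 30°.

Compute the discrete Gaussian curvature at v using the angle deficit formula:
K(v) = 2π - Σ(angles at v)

Sum of angles = 330°. K = 360° - 330° = 30° = π/6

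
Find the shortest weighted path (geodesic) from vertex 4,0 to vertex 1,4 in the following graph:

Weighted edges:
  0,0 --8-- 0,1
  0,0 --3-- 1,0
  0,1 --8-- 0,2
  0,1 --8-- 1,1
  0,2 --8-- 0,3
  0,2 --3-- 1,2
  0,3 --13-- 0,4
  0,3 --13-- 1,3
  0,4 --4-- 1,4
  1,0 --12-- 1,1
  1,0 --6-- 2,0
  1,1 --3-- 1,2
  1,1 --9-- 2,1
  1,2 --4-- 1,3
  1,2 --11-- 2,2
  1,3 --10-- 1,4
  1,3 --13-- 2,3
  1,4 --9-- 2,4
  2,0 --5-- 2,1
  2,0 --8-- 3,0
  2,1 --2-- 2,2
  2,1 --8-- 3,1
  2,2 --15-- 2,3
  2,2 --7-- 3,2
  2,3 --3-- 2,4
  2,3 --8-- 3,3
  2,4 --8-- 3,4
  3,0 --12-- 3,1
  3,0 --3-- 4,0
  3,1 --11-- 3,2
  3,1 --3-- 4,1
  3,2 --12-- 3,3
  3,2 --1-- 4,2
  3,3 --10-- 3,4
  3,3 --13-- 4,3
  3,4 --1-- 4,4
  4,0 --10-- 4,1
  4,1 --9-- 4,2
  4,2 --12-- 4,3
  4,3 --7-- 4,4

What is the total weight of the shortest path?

Shortest path: 4,0 → 3,0 → 2,0 → 2,1 → 1,1 → 1,2 → 1,3 → 1,4, total weight = 42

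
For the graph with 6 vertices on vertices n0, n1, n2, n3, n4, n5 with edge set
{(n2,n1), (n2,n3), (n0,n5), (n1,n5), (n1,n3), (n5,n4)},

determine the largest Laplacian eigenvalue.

Degrees: deg(n0) = 1, deg(n1) = 3, deg(n2) = 2, deg(n3) = 2, deg(n4) = 1, deg(n5) = 3.
L = D − A with rows/columns ordered (n0, n1, n2, n3, n4, n5):
  [ 1,  0,  0,  0,  0, -1]
  [ 0,  3, -1, -1,  0, -1]
  [ 0, -1,  2, -1,  0,  0]
  [ 0, -1, -1,  2,  0,  0]
  [ 0,  0,  0,  0,  1, -1]
  [-1, -1,  0,  0, -1,  3]
Characteristic polynomial: det(λI − L) = λ(λ² − 5λ + 2)(λ − 1)(λ − 3)².
Roots: λ = 0; (λ² − 5λ + 2) = 0 ⇒ λ = (5 ± √17)/2 ≈ 0.4384, 4.5616; (λ − 1) = 0 ⇒ λ = 1; (λ − 3) = 0 ⇒ λ = 3 (multiplicity 2).
(Check: the roots sum (with multiplicity) to 12, matching trace L = Σdeg = 2·6 = 12.)
Laplacian eigenvalues: [0.0, 0.4384, 1.0, 3.0, 3.0, 4.5616]. Largest eigenvalue (spectral radius) = 4.5616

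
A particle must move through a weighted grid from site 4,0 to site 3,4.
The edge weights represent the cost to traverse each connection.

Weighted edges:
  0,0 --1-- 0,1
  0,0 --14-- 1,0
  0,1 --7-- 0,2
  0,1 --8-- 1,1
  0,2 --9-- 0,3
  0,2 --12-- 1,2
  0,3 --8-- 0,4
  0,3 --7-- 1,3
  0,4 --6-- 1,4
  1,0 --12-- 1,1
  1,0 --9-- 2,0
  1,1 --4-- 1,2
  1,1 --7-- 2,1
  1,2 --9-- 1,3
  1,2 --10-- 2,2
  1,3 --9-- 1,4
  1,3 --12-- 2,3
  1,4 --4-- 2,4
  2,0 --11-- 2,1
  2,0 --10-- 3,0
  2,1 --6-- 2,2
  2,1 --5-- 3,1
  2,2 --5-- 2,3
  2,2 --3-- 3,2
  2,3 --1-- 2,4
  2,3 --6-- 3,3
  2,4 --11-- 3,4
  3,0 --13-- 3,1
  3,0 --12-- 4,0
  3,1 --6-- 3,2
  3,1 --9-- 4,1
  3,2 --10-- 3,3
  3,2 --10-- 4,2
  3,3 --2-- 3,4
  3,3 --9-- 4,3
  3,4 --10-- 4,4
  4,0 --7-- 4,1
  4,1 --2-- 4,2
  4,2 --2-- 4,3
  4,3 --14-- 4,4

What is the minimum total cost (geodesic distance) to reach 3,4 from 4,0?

Shortest path: 4,0 → 4,1 → 4,2 → 4,3 → 3,3 → 3,4, total weight = 22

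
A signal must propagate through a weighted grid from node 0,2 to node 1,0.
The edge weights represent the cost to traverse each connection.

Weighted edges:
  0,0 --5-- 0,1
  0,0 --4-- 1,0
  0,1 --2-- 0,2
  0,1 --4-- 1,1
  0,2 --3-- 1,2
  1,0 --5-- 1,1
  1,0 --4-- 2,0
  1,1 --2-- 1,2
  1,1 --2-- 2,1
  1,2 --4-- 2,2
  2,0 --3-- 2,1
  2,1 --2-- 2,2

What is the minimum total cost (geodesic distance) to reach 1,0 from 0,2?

Shortest path: 0,2 → 1,2 → 1,1 → 1,0, total weight = 10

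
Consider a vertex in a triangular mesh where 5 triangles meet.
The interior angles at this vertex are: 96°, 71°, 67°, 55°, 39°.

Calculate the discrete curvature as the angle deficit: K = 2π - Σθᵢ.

Sum of angles = 328°. K = 360° - 328° = 32° = 8π/45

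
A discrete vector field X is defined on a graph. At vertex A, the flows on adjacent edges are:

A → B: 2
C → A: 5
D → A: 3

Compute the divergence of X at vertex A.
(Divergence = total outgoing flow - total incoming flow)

Divergence = sum of outgoing flows = 2 + (-5) + (-3) = -6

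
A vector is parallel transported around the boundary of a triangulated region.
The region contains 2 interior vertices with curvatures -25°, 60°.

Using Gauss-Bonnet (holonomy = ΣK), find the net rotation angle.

Holonomy = total enclosed curvature = (-25°) + 60° = 35°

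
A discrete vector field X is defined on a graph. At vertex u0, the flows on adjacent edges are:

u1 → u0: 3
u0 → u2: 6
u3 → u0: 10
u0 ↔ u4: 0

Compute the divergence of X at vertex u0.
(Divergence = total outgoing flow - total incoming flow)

Divergence = sum of outgoing flows = (-3) + 6 + (-10) + 0 = -7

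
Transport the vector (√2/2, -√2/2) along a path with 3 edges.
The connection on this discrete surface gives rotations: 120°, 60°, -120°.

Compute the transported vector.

Total rotation: 120° + 60° + (-120°) = 60°. Final vector: (0.9659, 0.2588)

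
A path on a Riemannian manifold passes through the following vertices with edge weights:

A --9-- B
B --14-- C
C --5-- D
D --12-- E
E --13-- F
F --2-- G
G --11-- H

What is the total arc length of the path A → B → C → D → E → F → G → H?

Arc length = 9 + 14 + 5 + 12 + 13 + 2 + 11 = 66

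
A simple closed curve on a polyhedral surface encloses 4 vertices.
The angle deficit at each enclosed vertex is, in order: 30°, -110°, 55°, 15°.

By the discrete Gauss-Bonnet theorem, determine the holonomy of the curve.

Holonomy = total enclosed curvature = 30° + (-110°) + 55° + 15° = -10°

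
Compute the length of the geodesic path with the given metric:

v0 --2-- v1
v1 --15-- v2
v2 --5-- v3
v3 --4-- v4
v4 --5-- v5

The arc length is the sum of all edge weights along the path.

Arc length = 2 + 15 + 5 + 4 + 5 = 31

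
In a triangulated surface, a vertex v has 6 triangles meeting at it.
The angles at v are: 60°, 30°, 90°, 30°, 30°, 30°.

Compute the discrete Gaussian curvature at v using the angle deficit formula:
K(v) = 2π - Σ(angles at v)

Sum of angles = 270°. K = 360° - 270° = 90°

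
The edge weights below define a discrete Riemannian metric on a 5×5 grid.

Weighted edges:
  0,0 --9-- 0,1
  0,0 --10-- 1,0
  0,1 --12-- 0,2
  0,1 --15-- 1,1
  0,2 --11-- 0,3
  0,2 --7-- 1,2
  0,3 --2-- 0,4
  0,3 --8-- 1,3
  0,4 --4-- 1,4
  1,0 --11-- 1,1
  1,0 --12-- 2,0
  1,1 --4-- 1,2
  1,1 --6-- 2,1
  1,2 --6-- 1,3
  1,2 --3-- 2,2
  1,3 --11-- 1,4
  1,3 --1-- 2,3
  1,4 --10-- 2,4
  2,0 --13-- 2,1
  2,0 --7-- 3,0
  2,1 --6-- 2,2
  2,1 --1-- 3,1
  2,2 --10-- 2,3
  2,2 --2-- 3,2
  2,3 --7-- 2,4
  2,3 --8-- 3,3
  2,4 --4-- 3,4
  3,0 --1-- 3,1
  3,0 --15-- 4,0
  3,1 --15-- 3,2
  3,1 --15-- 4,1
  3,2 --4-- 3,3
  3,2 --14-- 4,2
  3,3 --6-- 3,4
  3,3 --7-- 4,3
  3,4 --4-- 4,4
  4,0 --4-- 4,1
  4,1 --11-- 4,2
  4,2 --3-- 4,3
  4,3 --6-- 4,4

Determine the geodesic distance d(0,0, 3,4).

Shortest path: 0,0 → 1,0 → 1,1 → 1,2 → 2,2 → 3,2 → 3,3 → 3,4, total weight = 40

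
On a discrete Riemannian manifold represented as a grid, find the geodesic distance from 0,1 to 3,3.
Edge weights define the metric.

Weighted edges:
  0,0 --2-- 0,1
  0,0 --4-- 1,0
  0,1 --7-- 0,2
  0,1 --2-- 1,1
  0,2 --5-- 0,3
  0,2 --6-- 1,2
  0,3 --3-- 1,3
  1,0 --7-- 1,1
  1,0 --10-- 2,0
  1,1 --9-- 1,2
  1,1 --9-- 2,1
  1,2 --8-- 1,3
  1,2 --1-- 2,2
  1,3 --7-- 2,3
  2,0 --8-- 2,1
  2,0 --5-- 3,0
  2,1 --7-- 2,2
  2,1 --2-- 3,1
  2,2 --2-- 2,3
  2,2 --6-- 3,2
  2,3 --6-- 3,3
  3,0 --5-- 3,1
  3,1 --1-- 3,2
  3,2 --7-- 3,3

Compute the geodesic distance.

Shortest path: 0,1 → 1,1 → 1,2 → 2,2 → 2,3 → 3,3, total weight = 20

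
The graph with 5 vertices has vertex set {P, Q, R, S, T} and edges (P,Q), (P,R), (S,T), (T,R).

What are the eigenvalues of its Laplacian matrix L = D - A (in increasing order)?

Degrees: deg(P) = 2, deg(Q) = 1, deg(R) = 2, deg(S) = 1, deg(T) = 2.
L = D − A with rows/columns ordered (P, Q, R, S, T):
  [ 2, -1, -1,  0,  0]
  [-1,  1,  0,  0,  0]
  [-1,  0,  2,  0, -1]
  [ 0,  0,  0,  1, -1]
  [ 0,  0, -1, -1,  2]
Characteristic polynomial: det(λI − L) = λ(λ² − 3λ + 1)(λ² − 5λ + 5).
Roots: λ = 0; (λ² − 3λ + 1) = 0 ⇒ λ = (3 ± √5)/2 ≈ 0.382, 2.618; (λ² − 5λ + 5) = 0 ⇒ λ = (5 ± √5)/2 ≈ 1.382, 3.618.
(Check: the roots sum (with multiplicity) to 8, matching trace L = Σdeg = 2·4 = 8.)
Laplacian eigenvalues (increasing order): [0.0, 0.382, 1.382, 2.618, 3.618]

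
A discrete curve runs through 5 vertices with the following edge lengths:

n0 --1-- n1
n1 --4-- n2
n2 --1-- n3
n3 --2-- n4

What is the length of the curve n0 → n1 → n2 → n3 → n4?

Arc length = 1 + 4 + 1 + 2 = 8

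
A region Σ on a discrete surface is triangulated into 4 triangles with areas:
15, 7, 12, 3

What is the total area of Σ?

15 + 7 + 12 + 3 = 37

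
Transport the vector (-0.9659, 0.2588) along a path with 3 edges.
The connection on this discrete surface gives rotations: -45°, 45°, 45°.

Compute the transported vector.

Total rotation: (-45°) + 45° + 45° = 45°. Final vector: (-0.8660, -0.5000)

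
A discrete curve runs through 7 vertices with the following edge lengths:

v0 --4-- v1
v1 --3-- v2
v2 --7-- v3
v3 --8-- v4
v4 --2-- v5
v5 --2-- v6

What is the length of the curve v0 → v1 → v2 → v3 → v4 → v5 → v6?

Arc length = 4 + 3 + 7 + 8 + 2 + 2 = 26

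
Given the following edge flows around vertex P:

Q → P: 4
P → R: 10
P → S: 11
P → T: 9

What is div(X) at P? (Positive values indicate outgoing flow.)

Divergence = sum of outgoing flows = (-4) + 10 + 11 + 9 = 26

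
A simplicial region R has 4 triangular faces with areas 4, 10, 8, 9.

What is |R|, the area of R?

4 + 10 + 8 + 9 = 31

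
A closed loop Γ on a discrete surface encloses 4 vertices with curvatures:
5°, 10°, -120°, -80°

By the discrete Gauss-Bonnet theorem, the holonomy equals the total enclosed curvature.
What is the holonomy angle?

Holonomy = total enclosed curvature = 5° + 10° + (-120°) + (-80°) = -185°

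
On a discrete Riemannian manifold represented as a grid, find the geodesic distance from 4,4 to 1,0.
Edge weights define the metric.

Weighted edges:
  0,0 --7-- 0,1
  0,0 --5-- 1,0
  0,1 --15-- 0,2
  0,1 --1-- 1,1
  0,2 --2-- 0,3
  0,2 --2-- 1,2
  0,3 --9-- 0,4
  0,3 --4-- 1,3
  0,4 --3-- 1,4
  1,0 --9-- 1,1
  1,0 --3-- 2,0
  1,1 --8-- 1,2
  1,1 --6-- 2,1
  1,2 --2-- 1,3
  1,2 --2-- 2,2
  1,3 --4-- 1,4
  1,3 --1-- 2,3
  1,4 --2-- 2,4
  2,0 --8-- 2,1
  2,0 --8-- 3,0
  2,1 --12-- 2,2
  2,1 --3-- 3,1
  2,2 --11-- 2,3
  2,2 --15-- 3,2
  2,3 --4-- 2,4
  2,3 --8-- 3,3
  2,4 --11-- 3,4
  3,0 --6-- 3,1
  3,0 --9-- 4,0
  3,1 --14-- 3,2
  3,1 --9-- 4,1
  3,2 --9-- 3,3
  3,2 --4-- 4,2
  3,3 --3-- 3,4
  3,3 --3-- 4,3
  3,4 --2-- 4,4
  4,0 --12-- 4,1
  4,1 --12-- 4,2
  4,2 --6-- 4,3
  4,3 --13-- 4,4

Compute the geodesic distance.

Shortest path: 4,4 → 3,4 → 3,3 → 2,3 → 1,3 → 1,2 → 1,1 → 1,0, total weight = 33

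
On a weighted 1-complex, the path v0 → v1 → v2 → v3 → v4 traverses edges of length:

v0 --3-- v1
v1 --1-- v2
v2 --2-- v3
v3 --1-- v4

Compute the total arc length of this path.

Arc length = 3 + 1 + 2 + 1 = 7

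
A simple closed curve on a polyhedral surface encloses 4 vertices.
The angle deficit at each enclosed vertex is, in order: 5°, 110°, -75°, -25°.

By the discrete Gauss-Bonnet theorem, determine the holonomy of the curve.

Holonomy = total enclosed curvature = 5° + 110° + (-75°) + (-25°) = 15°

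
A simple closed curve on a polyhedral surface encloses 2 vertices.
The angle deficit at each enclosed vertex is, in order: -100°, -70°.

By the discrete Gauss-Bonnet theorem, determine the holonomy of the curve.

Holonomy = total enclosed curvature = (-100°) + (-70°) = -170°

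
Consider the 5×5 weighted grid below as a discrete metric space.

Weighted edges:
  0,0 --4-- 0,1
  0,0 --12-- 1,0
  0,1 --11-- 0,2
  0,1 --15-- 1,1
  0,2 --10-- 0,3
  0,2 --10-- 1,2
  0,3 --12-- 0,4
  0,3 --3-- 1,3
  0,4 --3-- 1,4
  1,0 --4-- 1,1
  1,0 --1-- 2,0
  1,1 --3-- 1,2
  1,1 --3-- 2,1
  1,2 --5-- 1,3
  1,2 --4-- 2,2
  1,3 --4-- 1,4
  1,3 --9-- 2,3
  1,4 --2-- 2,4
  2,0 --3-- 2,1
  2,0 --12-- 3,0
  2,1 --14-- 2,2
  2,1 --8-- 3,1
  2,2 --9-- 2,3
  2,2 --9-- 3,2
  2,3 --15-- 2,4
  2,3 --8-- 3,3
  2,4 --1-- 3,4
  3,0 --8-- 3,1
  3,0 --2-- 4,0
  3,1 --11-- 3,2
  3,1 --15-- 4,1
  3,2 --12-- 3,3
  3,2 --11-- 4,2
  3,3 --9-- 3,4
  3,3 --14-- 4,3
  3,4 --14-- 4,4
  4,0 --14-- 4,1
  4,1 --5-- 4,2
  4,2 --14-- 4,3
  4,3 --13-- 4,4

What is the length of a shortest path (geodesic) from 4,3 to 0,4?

Shortest path: 4,3 → 3,3 → 3,4 → 2,4 → 1,4 → 0,4, total weight = 29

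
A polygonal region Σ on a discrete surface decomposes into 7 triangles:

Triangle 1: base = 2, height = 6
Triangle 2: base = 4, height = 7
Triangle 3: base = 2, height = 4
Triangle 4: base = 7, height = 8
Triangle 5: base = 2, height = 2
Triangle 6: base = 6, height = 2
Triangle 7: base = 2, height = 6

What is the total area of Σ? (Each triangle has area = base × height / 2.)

(1/2)×2×6 + (1/2)×4×7 + (1/2)×2×4 + (1/2)×7×8 + (1/2)×2×2 + (1/2)×6×2 + (1/2)×2×6 = 66.0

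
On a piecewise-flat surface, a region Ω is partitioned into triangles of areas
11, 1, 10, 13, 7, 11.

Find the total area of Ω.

11 + 1 + 10 + 13 + 7 + 11 = 53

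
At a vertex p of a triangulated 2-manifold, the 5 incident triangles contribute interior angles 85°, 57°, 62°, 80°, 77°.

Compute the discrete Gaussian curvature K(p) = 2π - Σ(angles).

Sum of angles = 361°. K = 360° - 361° = -1° = -π/180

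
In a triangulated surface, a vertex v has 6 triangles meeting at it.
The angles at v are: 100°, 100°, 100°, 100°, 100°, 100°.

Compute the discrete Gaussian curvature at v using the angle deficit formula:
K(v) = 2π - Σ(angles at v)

Sum of angles = 600°. K = 360° - 600° = -240°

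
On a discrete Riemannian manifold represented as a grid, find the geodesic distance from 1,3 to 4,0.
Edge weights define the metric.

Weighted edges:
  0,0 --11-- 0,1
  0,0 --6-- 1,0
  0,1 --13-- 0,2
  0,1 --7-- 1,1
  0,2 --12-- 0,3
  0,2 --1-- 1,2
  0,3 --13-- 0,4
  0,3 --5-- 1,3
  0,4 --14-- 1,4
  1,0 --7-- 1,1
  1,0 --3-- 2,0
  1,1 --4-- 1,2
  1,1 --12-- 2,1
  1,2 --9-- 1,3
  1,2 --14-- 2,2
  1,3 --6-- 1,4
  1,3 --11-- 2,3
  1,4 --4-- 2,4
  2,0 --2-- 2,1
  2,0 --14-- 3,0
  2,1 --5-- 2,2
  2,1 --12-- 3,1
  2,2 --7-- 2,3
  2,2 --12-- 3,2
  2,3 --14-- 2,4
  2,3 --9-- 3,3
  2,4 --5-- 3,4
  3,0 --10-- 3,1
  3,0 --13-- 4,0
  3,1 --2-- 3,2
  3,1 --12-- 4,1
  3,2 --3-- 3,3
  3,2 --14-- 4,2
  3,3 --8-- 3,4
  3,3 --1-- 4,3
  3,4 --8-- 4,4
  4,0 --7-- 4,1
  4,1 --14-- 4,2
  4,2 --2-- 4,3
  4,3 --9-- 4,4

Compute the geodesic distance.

Shortest path: 1,3 → 2,3 → 3,3 → 4,3 → 4,2 → 4,1 → 4,0, total weight = 44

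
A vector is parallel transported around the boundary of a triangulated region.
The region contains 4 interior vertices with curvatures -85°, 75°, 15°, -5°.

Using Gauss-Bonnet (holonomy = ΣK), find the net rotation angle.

Holonomy = total enclosed curvature = (-85°) + 75° + 15° + (-5°) = 0°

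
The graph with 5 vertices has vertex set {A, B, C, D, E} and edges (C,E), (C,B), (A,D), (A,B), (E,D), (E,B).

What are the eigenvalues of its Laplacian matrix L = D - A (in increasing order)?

Degrees: deg(A) = 2, deg(B) = 3, deg(C) = 2, deg(D) = 2, deg(E) = 3.
L = D − A with rows/columns ordered (A, B, C, D, E):
  [ 2, -1,  0, -1,  0]
  [-1,  3, -1,  0, -1]
  [ 0, -1,  2,  0, -1]
  [-1,  0,  0,  2, -1]
  [ 0, -1, -1, -1,  3]
Characteristic polynomial: det(λI − L) = λ(λ² − 5λ + 5)(λ² − 7λ + 11).
Roots: λ = 0; (λ² − 5λ + 5) = 0 ⇒ λ = (5 ± √5)/2 ≈ 1.382, 3.618; (λ² − 7λ + 11) = 0 ⇒ λ = (7 ± √5)/2 ≈ 2.382, 4.618.
(Check: the roots sum (with multiplicity) to 12, matching trace L = Σdeg = 2·6 = 12.)
Laplacian eigenvalues (increasing order): [0.0, 1.382, 2.382, 3.618, 4.618]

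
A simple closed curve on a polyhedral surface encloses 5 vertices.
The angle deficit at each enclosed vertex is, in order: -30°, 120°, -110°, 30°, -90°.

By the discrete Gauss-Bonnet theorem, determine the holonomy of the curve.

Holonomy = total enclosed curvature = (-30°) + 120° + (-110°) + 30° + (-90°) = -80°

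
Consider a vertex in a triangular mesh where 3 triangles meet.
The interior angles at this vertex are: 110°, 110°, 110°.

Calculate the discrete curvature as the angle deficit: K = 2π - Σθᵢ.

Sum of angles = 330°. K = 360° - 330° = 30°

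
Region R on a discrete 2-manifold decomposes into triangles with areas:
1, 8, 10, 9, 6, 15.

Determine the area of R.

1 + 8 + 10 + 9 + 6 + 15 = 49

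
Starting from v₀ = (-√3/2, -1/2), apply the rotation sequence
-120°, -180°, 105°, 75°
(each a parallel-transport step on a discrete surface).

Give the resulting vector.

Total rotation: (-120°) + (-180°) + 105° + 75° = -120°. Final vector: (0, 1)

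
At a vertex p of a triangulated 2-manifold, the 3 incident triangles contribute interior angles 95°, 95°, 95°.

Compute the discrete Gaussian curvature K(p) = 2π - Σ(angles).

Sum of angles = 285°. K = 360° - 285° = 75°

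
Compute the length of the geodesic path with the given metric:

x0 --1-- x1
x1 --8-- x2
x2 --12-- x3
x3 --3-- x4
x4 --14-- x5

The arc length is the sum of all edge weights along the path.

Arc length = 1 + 8 + 12 + 3 + 14 = 38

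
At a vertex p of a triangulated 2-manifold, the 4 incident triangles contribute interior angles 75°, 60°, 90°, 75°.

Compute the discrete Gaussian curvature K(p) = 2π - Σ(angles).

Sum of angles = 300°. K = 360° - 300° = 60° = π/3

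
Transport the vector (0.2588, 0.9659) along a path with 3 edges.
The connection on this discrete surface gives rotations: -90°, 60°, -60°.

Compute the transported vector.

Total rotation: (-90°) + 60° + (-60°) = -90°. Final vector: (0.9659, -0.2588)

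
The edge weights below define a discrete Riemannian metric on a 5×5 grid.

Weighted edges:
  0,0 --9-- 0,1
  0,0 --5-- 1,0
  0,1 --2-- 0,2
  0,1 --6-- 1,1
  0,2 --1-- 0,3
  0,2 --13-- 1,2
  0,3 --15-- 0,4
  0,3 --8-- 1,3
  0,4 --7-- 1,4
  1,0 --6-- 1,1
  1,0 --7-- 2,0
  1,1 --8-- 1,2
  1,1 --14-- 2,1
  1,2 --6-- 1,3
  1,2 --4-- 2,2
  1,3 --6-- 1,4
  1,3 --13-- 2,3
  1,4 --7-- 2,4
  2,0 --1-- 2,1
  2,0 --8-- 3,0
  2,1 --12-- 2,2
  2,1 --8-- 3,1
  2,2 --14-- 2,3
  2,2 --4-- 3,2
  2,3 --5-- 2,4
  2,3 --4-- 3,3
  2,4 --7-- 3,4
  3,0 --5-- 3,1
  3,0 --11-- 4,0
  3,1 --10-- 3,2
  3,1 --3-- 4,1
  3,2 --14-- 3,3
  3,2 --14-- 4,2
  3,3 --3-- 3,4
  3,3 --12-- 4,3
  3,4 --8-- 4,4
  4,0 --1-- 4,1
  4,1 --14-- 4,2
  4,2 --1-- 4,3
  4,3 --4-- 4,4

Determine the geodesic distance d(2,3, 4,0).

Shortest path: 2,3 → 3,3 → 4,3 → 4,2 → 4,1 → 4,0, total weight = 32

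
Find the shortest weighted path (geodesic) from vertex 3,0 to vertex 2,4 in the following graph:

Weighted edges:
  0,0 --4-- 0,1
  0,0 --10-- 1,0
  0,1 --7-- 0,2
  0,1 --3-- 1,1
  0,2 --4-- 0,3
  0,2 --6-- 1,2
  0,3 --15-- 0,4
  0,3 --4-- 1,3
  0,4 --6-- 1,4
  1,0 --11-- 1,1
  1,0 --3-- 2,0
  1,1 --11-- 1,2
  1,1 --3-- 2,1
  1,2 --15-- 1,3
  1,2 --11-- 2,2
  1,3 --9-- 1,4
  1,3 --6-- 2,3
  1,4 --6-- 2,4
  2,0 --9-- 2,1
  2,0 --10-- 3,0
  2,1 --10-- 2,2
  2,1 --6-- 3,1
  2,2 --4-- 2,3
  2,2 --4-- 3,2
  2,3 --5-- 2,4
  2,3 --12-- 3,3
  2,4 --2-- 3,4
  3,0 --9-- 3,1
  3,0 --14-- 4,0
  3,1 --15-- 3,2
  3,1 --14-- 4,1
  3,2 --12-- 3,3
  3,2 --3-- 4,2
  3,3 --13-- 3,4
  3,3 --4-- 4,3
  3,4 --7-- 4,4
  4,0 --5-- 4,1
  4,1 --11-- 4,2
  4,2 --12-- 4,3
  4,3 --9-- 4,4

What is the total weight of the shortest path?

Shortest path: 3,0 → 3,1 → 2,1 → 2,2 → 2,3 → 2,4, total weight = 34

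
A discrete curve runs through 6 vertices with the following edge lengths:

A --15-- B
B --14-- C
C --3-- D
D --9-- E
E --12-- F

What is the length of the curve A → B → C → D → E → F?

Arc length = 15 + 14 + 3 + 9 + 12 = 53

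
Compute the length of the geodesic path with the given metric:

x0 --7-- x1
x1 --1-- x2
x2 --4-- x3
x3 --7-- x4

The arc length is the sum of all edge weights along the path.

Arc length = 7 + 1 + 4 + 7 = 19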